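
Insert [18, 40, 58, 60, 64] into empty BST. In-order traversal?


Insert 18: root
Insert 40: R from 18
Insert 58: R from 18 -> R from 40
Insert 60: R from 18 -> R from 40 -> R from 58
Insert 64: R from 18 -> R from 40 -> R from 58 -> R from 60

In-order: [18, 40, 58, 60, 64]


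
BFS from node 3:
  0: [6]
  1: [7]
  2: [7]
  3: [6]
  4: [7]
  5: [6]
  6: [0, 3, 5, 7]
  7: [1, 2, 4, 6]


Visit 3, enqueue [6]
Visit 6, enqueue [0, 5, 7]
Visit 0, enqueue []
Visit 5, enqueue []
Visit 7, enqueue [1, 2, 4]
Visit 1, enqueue []
Visit 2, enqueue []
Visit 4, enqueue []

BFS order: [3, 6, 0, 5, 7, 1, 2, 4]


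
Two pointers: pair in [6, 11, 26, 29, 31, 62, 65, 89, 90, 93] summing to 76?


lo=0(6)+hi=9(93)=99
lo=0(6)+hi=8(90)=96
lo=0(6)+hi=7(89)=95
lo=0(6)+hi=6(65)=71
lo=1(11)+hi=6(65)=76

Yes: 11+65=76


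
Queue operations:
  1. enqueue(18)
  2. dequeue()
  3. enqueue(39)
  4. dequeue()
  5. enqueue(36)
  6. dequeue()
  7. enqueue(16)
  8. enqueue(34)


enqueue(18) -> [18]
dequeue()->18, []
enqueue(39) -> [39]
dequeue()->39, []
enqueue(36) -> [36]
dequeue()->36, []
enqueue(16) -> [16]
enqueue(34) -> [16, 34]

Final queue: [16, 34]


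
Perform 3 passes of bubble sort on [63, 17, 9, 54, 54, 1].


Initial: [63, 17, 9, 54, 54, 1]
Pass 1: [17, 9, 54, 54, 1, 63] (5 swaps)
Pass 2: [9, 17, 54, 1, 54, 63] (2 swaps)
Pass 3: [9, 17, 1, 54, 54, 63] (1 swaps)

After 3 passes: [9, 17, 1, 54, 54, 63]


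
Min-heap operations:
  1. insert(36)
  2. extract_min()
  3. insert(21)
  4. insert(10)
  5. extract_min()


insert(36) -> [36]
extract_min()->36, []
insert(21) -> [21]
insert(10) -> [10, 21]
extract_min()->10, [21]

Final heap: [21]


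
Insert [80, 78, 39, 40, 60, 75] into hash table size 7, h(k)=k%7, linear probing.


Insert 80: h=3 -> slot 3
Insert 78: h=1 -> slot 1
Insert 39: h=4 -> slot 4
Insert 40: h=5 -> slot 5
Insert 60: h=4, 2 probes -> slot 6
Insert 75: h=5, 2 probes -> slot 0

Table: [75, 78, None, 80, 39, 40, 60]


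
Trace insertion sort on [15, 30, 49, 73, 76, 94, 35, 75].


Initial: [15, 30, 49, 73, 76, 94, 35, 75]
Insert 30: [15, 30, 49, 73, 76, 94, 35, 75]
Insert 49: [15, 30, 49, 73, 76, 94, 35, 75]
Insert 73: [15, 30, 49, 73, 76, 94, 35, 75]
Insert 76: [15, 30, 49, 73, 76, 94, 35, 75]
Insert 94: [15, 30, 49, 73, 76, 94, 35, 75]
Insert 35: [15, 30, 35, 49, 73, 76, 94, 75]
Insert 75: [15, 30, 35, 49, 73, 75, 76, 94]

Sorted: [15, 30, 35, 49, 73, 75, 76, 94]


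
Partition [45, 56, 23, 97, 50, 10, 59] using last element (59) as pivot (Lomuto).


Pivot: 59
  45 <= 59: advance i (no swap)
  56 <= 59: advance i (no swap)
  23 <= 59: advance i (no swap)
  50 <= 59: swap -> [45, 56, 23, 50, 97, 10, 59]
  10 <= 59: swap -> [45, 56, 23, 50, 10, 97, 59]
Place pivot at 5: [45, 56, 23, 50, 10, 59, 97]

Partitioned: [45, 56, 23, 50, 10, 59, 97]


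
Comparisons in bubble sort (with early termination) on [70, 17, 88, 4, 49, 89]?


Algorithm: bubble sort (with early termination)
Input: [70, 17, 88, 4, 49, 89]
Sorted: [4, 17, 49, 70, 88, 89]

14


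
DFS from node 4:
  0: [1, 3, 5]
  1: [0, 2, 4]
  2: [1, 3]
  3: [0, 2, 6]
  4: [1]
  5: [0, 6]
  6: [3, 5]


Visit 4, push [1]
Visit 1, push [2, 0]
Visit 0, push [5, 3]
Visit 3, push [6, 2]
Visit 2, push []
Visit 6, push [5]
Visit 5, push []

DFS order: [4, 1, 0, 3, 2, 6, 5]


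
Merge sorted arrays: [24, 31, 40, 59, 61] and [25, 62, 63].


Take 24 from A
Take 25 from B
Take 31 from A
Take 40 from A
Take 59 from A
Take 61 from A

Merged: [24, 25, 31, 40, 59, 61, 62, 63]


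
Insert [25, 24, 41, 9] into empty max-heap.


Insert 25: [25]
Insert 24: [25, 24]
Insert 41: [41, 24, 25]
Insert 9: [41, 24, 25, 9]

Final heap: [41, 24, 25, 9]


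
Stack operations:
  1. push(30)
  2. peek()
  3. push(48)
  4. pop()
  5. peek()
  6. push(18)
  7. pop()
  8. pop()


push(30) -> [30]
peek()->30
push(48) -> [30, 48]
pop()->48, [30]
peek()->30
push(18) -> [30, 18]
pop()->18, [30]
pop()->30, []

Final stack: []


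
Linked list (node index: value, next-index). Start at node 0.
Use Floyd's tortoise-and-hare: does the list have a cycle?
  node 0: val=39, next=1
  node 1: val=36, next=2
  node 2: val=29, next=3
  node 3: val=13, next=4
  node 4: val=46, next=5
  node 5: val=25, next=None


Floyd's tortoise (slow, +1) and hare (fast, +2):
  init: slow=0, fast=0
  step 1: slow=1, fast=2
  step 2: slow=2, fast=4
  step 3: fast 4->5->None, no cycle

Cycle: no


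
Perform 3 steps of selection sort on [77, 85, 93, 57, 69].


Initial: [77, 85, 93, 57, 69]
Step 1: min=57 at 3
  Swap: [57, 85, 93, 77, 69]
Step 2: min=69 at 4
  Swap: [57, 69, 93, 77, 85]
Step 3: min=77 at 3
  Swap: [57, 69, 77, 93, 85]

After 3 steps: [57, 69, 77, 93, 85]


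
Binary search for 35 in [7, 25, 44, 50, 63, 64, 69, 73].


Step 1: lo=0, hi=7, mid=3, val=50
Step 2: lo=0, hi=2, mid=1, val=25
Step 3: lo=2, hi=2, mid=2, val=44

Not found


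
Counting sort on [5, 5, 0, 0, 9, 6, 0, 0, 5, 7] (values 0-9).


Input: [5, 5, 0, 0, 9, 6, 0, 0, 5, 7]
Counts: [4, 0, 0, 0, 0, 3, 1, 1, 0, 1]

Sorted: [0, 0, 0, 0, 5, 5, 5, 6, 7, 9]


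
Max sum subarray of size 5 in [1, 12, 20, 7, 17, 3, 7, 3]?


[0:5]: 57
[1:6]: 59
[2:7]: 54
[3:8]: 37

Max: 59 at [1:6]


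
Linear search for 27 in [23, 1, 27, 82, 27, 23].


i=0: 23!=27
i=1: 1!=27
i=2: 27==27 found!

Found at 2, 3 comps


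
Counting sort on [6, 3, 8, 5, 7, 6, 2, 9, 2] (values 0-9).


Input: [6, 3, 8, 5, 7, 6, 2, 9, 2]
Counts: [0, 0, 2, 1, 0, 1, 2, 1, 1, 1]

Sorted: [2, 2, 3, 5, 6, 6, 7, 8, 9]


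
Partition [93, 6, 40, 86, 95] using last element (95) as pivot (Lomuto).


Pivot: 95
  93 <= 95: advance i (no swap)
  6 <= 95: advance i (no swap)
  40 <= 95: advance i (no swap)
  86 <= 95: advance i (no swap)
Place pivot at 4: [93, 6, 40, 86, 95]

Partitioned: [93, 6, 40, 86, 95]


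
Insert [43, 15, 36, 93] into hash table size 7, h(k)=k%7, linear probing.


Insert 43: h=1 -> slot 1
Insert 15: h=1, 1 probes -> slot 2
Insert 36: h=1, 2 probes -> slot 3
Insert 93: h=2, 2 probes -> slot 4

Table: [None, 43, 15, 36, 93, None, None]


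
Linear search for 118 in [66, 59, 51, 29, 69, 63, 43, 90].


i=0: 66!=118
i=1: 59!=118
i=2: 51!=118
i=3: 29!=118
i=4: 69!=118
i=5: 63!=118
i=6: 43!=118
i=7: 90!=118

Not found, 8 comps


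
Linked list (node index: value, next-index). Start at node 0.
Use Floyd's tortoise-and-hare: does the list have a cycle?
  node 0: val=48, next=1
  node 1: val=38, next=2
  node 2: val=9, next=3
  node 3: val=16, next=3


Floyd's tortoise (slow, +1) and hare (fast, +2):
  init: slow=0, fast=0
  step 1: slow=1, fast=2
  step 2: slow=2, fast=3
  step 3: slow=3, fast=3
  slow == fast at node 3: cycle detected

Cycle: yes


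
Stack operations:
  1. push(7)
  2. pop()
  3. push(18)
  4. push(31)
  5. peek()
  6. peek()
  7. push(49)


push(7) -> [7]
pop()->7, []
push(18) -> [18]
push(31) -> [18, 31]
peek()->31
peek()->31
push(49) -> [18, 31, 49]

Final stack: [18, 31, 49]


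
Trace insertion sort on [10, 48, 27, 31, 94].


Initial: [10, 48, 27, 31, 94]
Insert 48: [10, 48, 27, 31, 94]
Insert 27: [10, 27, 48, 31, 94]
Insert 31: [10, 27, 31, 48, 94]
Insert 94: [10, 27, 31, 48, 94]

Sorted: [10, 27, 31, 48, 94]


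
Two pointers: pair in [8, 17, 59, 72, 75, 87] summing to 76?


lo=0(8)+hi=5(87)=95
lo=0(8)+hi=4(75)=83
lo=0(8)+hi=3(72)=80
lo=0(8)+hi=2(59)=67
lo=1(17)+hi=2(59)=76

Yes: 17+59=76


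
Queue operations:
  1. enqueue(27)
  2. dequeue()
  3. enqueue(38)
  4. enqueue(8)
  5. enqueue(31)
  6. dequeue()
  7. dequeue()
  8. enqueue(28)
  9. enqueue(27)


enqueue(27) -> [27]
dequeue()->27, []
enqueue(38) -> [38]
enqueue(8) -> [38, 8]
enqueue(31) -> [38, 8, 31]
dequeue()->38, [8, 31]
dequeue()->8, [31]
enqueue(28) -> [31, 28]
enqueue(27) -> [31, 28, 27]

Final queue: [31, 28, 27]


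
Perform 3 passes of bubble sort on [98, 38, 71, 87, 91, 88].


Initial: [98, 38, 71, 87, 91, 88]
Pass 1: [38, 71, 87, 91, 88, 98] (5 swaps)
Pass 2: [38, 71, 87, 88, 91, 98] (1 swaps)
Pass 3: [38, 71, 87, 88, 91, 98] (0 swaps)

After 3 passes: [38, 71, 87, 88, 91, 98]


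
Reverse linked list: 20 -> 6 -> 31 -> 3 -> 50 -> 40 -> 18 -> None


Step 1: curr=20, set curr.next=prev(None) | reversed so far: 20
Step 2: curr=6, set curr.next=prev(20) | reversed so far: 6 -> 20
Step 3: curr=31, set curr.next=prev(6) | reversed so far: 31 -> 6 -> 20
Step 4: curr=3, set curr.next=prev(31) | reversed so far: 3 -> 31 -> 6 -> 20
Step 5: curr=50, set curr.next=prev(3) | reversed so far: 50 -> 3 -> 31 -> 6 -> 20
Step 6: curr=40, set curr.next=prev(50) | reversed so far: 40 -> 50 -> 3 -> 31 -> 6 -> 20
Step 7: curr=18, set curr.next=prev(40) | reversed so far: 18 -> 40 -> 50 -> 3 -> 31 -> 6 -> 20

18 -> 40 -> 50 -> 3 -> 31 -> 6 -> 20 -> None


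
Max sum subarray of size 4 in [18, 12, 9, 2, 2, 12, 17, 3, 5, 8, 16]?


[0:4]: 41
[1:5]: 25
[2:6]: 25
[3:7]: 33
[4:8]: 34
[5:9]: 37
[6:10]: 33
[7:11]: 32

Max: 41 at [0:4]


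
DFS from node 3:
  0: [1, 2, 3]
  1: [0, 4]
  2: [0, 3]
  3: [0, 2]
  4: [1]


Visit 3, push [2, 0]
Visit 0, push [2, 1]
Visit 1, push [4]
Visit 4, push []
Visit 2, push []

DFS order: [3, 0, 1, 4, 2]


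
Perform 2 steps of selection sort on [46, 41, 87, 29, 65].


Initial: [46, 41, 87, 29, 65]
Step 1: min=29 at 3
  Swap: [29, 41, 87, 46, 65]
Step 2: min=41 at 1
  Swap: [29, 41, 87, 46, 65]

After 2 steps: [29, 41, 87, 46, 65]


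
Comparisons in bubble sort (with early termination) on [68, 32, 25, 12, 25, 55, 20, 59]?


Algorithm: bubble sort (with early termination)
Input: [68, 32, 25, 12, 25, 55, 20, 59]
Sorted: [12, 20, 25, 25, 32, 55, 59, 68]

27


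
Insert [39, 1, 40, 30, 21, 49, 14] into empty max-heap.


Insert 39: [39]
Insert 1: [39, 1]
Insert 40: [40, 1, 39]
Insert 30: [40, 30, 39, 1]
Insert 21: [40, 30, 39, 1, 21]
Insert 49: [49, 30, 40, 1, 21, 39]
Insert 14: [49, 30, 40, 1, 21, 39, 14]

Final heap: [49, 30, 40, 1, 21, 39, 14]


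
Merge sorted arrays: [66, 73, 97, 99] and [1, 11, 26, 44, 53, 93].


Take 1 from B
Take 11 from B
Take 26 from B
Take 44 from B
Take 53 from B
Take 66 from A
Take 73 from A
Take 93 from B

Merged: [1, 11, 26, 44, 53, 66, 73, 93, 97, 99]


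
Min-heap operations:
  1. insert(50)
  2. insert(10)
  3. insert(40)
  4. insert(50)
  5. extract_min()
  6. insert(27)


insert(50) -> [50]
insert(10) -> [10, 50]
insert(40) -> [10, 50, 40]
insert(50) -> [10, 50, 40, 50]
extract_min()->10, [40, 50, 50]
insert(27) -> [27, 40, 50, 50]

Final heap: [27, 40, 50, 50]


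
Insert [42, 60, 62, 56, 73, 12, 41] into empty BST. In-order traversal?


Insert 42: root
Insert 60: R from 42
Insert 62: R from 42 -> R from 60
Insert 56: R from 42 -> L from 60
Insert 73: R from 42 -> R from 60 -> R from 62
Insert 12: L from 42
Insert 41: L from 42 -> R from 12

In-order: [12, 41, 42, 56, 60, 62, 73]


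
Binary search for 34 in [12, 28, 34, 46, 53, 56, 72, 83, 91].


Step 1: lo=0, hi=8, mid=4, val=53
Step 2: lo=0, hi=3, mid=1, val=28
Step 3: lo=2, hi=3, mid=2, val=34

Found at index 2


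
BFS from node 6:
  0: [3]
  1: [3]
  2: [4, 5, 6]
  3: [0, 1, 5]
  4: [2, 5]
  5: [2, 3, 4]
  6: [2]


Visit 6, enqueue [2]
Visit 2, enqueue [4, 5]
Visit 4, enqueue []
Visit 5, enqueue [3]
Visit 3, enqueue [0, 1]
Visit 0, enqueue []
Visit 1, enqueue []

BFS order: [6, 2, 4, 5, 3, 0, 1]


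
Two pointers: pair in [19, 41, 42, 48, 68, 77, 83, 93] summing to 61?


lo=0(19)+hi=7(93)=112
lo=0(19)+hi=6(83)=102
lo=0(19)+hi=5(77)=96
lo=0(19)+hi=4(68)=87
lo=0(19)+hi=3(48)=67
lo=0(19)+hi=2(42)=61

Yes: 19+42=61


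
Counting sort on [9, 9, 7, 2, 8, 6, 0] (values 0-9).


Input: [9, 9, 7, 2, 8, 6, 0]
Counts: [1, 0, 1, 0, 0, 0, 1, 1, 1, 2]

Sorted: [0, 2, 6, 7, 8, 9, 9]


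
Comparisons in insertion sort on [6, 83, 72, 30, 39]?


Algorithm: insertion sort
Input: [6, 83, 72, 30, 39]
Sorted: [6, 30, 39, 72, 83]

9


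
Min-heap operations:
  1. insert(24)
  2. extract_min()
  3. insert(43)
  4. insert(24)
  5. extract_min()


insert(24) -> [24]
extract_min()->24, []
insert(43) -> [43]
insert(24) -> [24, 43]
extract_min()->24, [43]

Final heap: [43]


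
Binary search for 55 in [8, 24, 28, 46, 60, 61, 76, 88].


Step 1: lo=0, hi=7, mid=3, val=46
Step 2: lo=4, hi=7, mid=5, val=61
Step 3: lo=4, hi=4, mid=4, val=60

Not found


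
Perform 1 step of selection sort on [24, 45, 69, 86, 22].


Initial: [24, 45, 69, 86, 22]
Step 1: min=22 at 4
  Swap: [22, 45, 69, 86, 24]

After 1 step: [22, 45, 69, 86, 24]


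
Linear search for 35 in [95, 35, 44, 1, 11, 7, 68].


i=0: 95!=35
i=1: 35==35 found!

Found at 1, 2 comps


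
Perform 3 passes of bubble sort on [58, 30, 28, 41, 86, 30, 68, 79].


Initial: [58, 30, 28, 41, 86, 30, 68, 79]
Pass 1: [30, 28, 41, 58, 30, 68, 79, 86] (6 swaps)
Pass 2: [28, 30, 41, 30, 58, 68, 79, 86] (2 swaps)
Pass 3: [28, 30, 30, 41, 58, 68, 79, 86] (1 swaps)

After 3 passes: [28, 30, 30, 41, 58, 68, 79, 86]


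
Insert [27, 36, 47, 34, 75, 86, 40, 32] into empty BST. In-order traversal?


Insert 27: root
Insert 36: R from 27
Insert 47: R from 27 -> R from 36
Insert 34: R from 27 -> L from 36
Insert 75: R from 27 -> R from 36 -> R from 47
Insert 86: R from 27 -> R from 36 -> R from 47 -> R from 75
Insert 40: R from 27 -> R from 36 -> L from 47
Insert 32: R from 27 -> L from 36 -> L from 34

In-order: [27, 32, 34, 36, 40, 47, 75, 86]


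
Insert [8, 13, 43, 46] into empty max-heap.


Insert 8: [8]
Insert 13: [13, 8]
Insert 43: [43, 8, 13]
Insert 46: [46, 43, 13, 8]

Final heap: [46, 43, 13, 8]


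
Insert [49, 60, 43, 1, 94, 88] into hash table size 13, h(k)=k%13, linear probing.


Insert 49: h=10 -> slot 10
Insert 60: h=8 -> slot 8
Insert 43: h=4 -> slot 4
Insert 1: h=1 -> slot 1
Insert 94: h=3 -> slot 3
Insert 88: h=10, 1 probes -> slot 11

Table: [None, 1, None, 94, 43, None, None, None, 60, None, 49, 88, None]


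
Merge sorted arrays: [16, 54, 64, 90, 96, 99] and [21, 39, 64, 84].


Take 16 from A
Take 21 from B
Take 39 from B
Take 54 from A
Take 64 from A
Take 64 from B
Take 84 from B

Merged: [16, 21, 39, 54, 64, 64, 84, 90, 96, 99]


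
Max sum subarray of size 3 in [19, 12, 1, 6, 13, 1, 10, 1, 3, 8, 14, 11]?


[0:3]: 32
[1:4]: 19
[2:5]: 20
[3:6]: 20
[4:7]: 24
[5:8]: 12
[6:9]: 14
[7:10]: 12
[8:11]: 25
[9:12]: 33

Max: 33 at [9:12]


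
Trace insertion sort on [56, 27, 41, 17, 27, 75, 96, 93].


Initial: [56, 27, 41, 17, 27, 75, 96, 93]
Insert 27: [27, 56, 41, 17, 27, 75, 96, 93]
Insert 41: [27, 41, 56, 17, 27, 75, 96, 93]
Insert 17: [17, 27, 41, 56, 27, 75, 96, 93]
Insert 27: [17, 27, 27, 41, 56, 75, 96, 93]
Insert 75: [17, 27, 27, 41, 56, 75, 96, 93]
Insert 96: [17, 27, 27, 41, 56, 75, 96, 93]
Insert 93: [17, 27, 27, 41, 56, 75, 93, 96]

Sorted: [17, 27, 27, 41, 56, 75, 93, 96]


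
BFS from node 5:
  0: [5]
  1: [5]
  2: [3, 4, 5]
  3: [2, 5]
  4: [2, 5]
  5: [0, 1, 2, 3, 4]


Visit 5, enqueue [0, 1, 2, 3, 4]
Visit 0, enqueue []
Visit 1, enqueue []
Visit 2, enqueue []
Visit 3, enqueue []
Visit 4, enqueue []

BFS order: [5, 0, 1, 2, 3, 4]


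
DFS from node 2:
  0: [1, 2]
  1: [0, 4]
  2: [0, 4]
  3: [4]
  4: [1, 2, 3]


Visit 2, push [4, 0]
Visit 0, push [1]
Visit 1, push [4]
Visit 4, push [3]
Visit 3, push []

DFS order: [2, 0, 1, 4, 3]


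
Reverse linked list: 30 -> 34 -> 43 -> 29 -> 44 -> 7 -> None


Step 1: curr=30, set curr.next=prev(None) | reversed so far: 30
Step 2: curr=34, set curr.next=prev(30) | reversed so far: 34 -> 30
Step 3: curr=43, set curr.next=prev(34) | reversed so far: 43 -> 34 -> 30
Step 4: curr=29, set curr.next=prev(43) | reversed so far: 29 -> 43 -> 34 -> 30
Step 5: curr=44, set curr.next=prev(29) | reversed so far: 44 -> 29 -> 43 -> 34 -> 30
Step 6: curr=7, set curr.next=prev(44) | reversed so far: 7 -> 44 -> 29 -> 43 -> 34 -> 30

7 -> 44 -> 29 -> 43 -> 34 -> 30 -> None


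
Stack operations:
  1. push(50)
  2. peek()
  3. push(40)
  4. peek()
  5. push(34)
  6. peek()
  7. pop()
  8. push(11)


push(50) -> [50]
peek()->50
push(40) -> [50, 40]
peek()->40
push(34) -> [50, 40, 34]
peek()->34
pop()->34, [50, 40]
push(11) -> [50, 40, 11]

Final stack: [50, 40, 11]


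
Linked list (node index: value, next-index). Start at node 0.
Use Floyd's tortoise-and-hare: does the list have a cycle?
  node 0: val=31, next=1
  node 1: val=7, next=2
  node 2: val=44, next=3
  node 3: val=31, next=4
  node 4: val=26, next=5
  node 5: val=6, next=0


Floyd's tortoise (slow, +1) and hare (fast, +2):
  init: slow=0, fast=0
  step 1: slow=1, fast=2
  step 2: slow=2, fast=4
  step 3: slow=3, fast=0
  step 4: slow=4, fast=2
  step 5: slow=5, fast=4
  step 6: slow=0, fast=0
  slow == fast at node 0: cycle detected

Cycle: yes


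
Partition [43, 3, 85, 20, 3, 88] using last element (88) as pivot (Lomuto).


Pivot: 88
  43 <= 88: advance i (no swap)
  3 <= 88: advance i (no swap)
  85 <= 88: advance i (no swap)
  20 <= 88: advance i (no swap)
  3 <= 88: advance i (no swap)
Place pivot at 5: [43, 3, 85, 20, 3, 88]

Partitioned: [43, 3, 85, 20, 3, 88]


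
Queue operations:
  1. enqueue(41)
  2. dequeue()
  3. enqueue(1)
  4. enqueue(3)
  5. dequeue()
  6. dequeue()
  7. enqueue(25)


enqueue(41) -> [41]
dequeue()->41, []
enqueue(1) -> [1]
enqueue(3) -> [1, 3]
dequeue()->1, [3]
dequeue()->3, []
enqueue(25) -> [25]

Final queue: [25]


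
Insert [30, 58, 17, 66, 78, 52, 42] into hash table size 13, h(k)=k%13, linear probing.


Insert 30: h=4 -> slot 4
Insert 58: h=6 -> slot 6
Insert 17: h=4, 1 probes -> slot 5
Insert 66: h=1 -> slot 1
Insert 78: h=0 -> slot 0
Insert 52: h=0, 2 probes -> slot 2
Insert 42: h=3 -> slot 3

Table: [78, 66, 52, 42, 30, 17, 58, None, None, None, None, None, None]


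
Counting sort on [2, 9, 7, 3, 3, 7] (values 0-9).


Input: [2, 9, 7, 3, 3, 7]
Counts: [0, 0, 1, 2, 0, 0, 0, 2, 0, 1]

Sorted: [2, 3, 3, 7, 7, 9]


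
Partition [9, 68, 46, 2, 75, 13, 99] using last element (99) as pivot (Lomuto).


Pivot: 99
  9 <= 99: advance i (no swap)
  68 <= 99: advance i (no swap)
  46 <= 99: advance i (no swap)
  2 <= 99: advance i (no swap)
  75 <= 99: advance i (no swap)
  13 <= 99: advance i (no swap)
Place pivot at 6: [9, 68, 46, 2, 75, 13, 99]

Partitioned: [9, 68, 46, 2, 75, 13, 99]


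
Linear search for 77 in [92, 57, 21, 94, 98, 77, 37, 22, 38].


i=0: 92!=77
i=1: 57!=77
i=2: 21!=77
i=3: 94!=77
i=4: 98!=77
i=5: 77==77 found!

Found at 5, 6 comps


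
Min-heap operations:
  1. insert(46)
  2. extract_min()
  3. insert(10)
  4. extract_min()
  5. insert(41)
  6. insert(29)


insert(46) -> [46]
extract_min()->46, []
insert(10) -> [10]
extract_min()->10, []
insert(41) -> [41]
insert(29) -> [29, 41]

Final heap: [29, 41]


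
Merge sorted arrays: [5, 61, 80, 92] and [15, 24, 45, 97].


Take 5 from A
Take 15 from B
Take 24 from B
Take 45 from B
Take 61 from A
Take 80 from A
Take 92 from A

Merged: [5, 15, 24, 45, 61, 80, 92, 97]


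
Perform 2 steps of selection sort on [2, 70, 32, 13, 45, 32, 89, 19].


Initial: [2, 70, 32, 13, 45, 32, 89, 19]
Step 1: min=2 at 0
  Swap: [2, 70, 32, 13, 45, 32, 89, 19]
Step 2: min=13 at 3
  Swap: [2, 13, 32, 70, 45, 32, 89, 19]

After 2 steps: [2, 13, 32, 70, 45, 32, 89, 19]


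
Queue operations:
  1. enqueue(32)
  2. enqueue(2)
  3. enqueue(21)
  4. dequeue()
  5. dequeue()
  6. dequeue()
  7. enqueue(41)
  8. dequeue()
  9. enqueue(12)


enqueue(32) -> [32]
enqueue(2) -> [32, 2]
enqueue(21) -> [32, 2, 21]
dequeue()->32, [2, 21]
dequeue()->2, [21]
dequeue()->21, []
enqueue(41) -> [41]
dequeue()->41, []
enqueue(12) -> [12]

Final queue: [12]


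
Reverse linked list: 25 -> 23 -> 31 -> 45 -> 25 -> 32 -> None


Step 1: curr=25, set curr.next=prev(None) | reversed so far: 25
Step 2: curr=23, set curr.next=prev(25) | reversed so far: 23 -> 25
Step 3: curr=31, set curr.next=prev(23) | reversed so far: 31 -> 23 -> 25
Step 4: curr=45, set curr.next=prev(31) | reversed so far: 45 -> 31 -> 23 -> 25
Step 5: curr=25, set curr.next=prev(45) | reversed so far: 25 -> 45 -> 31 -> 23 -> 25
Step 6: curr=32, set curr.next=prev(25) | reversed so far: 32 -> 25 -> 45 -> 31 -> 23 -> 25

32 -> 25 -> 45 -> 31 -> 23 -> 25 -> None


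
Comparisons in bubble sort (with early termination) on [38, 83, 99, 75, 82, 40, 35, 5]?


Algorithm: bubble sort (with early termination)
Input: [38, 83, 99, 75, 82, 40, 35, 5]
Sorted: [5, 35, 38, 40, 75, 82, 83, 99]

28


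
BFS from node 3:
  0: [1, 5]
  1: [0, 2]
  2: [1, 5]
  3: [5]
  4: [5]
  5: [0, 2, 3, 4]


Visit 3, enqueue [5]
Visit 5, enqueue [0, 2, 4]
Visit 0, enqueue [1]
Visit 2, enqueue []
Visit 4, enqueue []
Visit 1, enqueue []

BFS order: [3, 5, 0, 2, 4, 1]


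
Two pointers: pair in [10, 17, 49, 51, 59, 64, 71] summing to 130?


lo=0(10)+hi=6(71)=81
lo=1(17)+hi=6(71)=88
lo=2(49)+hi=6(71)=120
lo=3(51)+hi=6(71)=122
lo=4(59)+hi=6(71)=130

Yes: 59+71=130


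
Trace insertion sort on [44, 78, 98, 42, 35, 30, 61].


Initial: [44, 78, 98, 42, 35, 30, 61]
Insert 78: [44, 78, 98, 42, 35, 30, 61]
Insert 98: [44, 78, 98, 42, 35, 30, 61]
Insert 42: [42, 44, 78, 98, 35, 30, 61]
Insert 35: [35, 42, 44, 78, 98, 30, 61]
Insert 30: [30, 35, 42, 44, 78, 98, 61]
Insert 61: [30, 35, 42, 44, 61, 78, 98]

Sorted: [30, 35, 42, 44, 61, 78, 98]


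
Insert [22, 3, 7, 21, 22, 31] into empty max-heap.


Insert 22: [22]
Insert 3: [22, 3]
Insert 7: [22, 3, 7]
Insert 21: [22, 21, 7, 3]
Insert 22: [22, 22, 7, 3, 21]
Insert 31: [31, 22, 22, 3, 21, 7]

Final heap: [31, 22, 22, 3, 21, 7]


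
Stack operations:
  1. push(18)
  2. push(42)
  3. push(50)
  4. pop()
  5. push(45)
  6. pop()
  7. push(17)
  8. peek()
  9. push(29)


push(18) -> [18]
push(42) -> [18, 42]
push(50) -> [18, 42, 50]
pop()->50, [18, 42]
push(45) -> [18, 42, 45]
pop()->45, [18, 42]
push(17) -> [18, 42, 17]
peek()->17
push(29) -> [18, 42, 17, 29]

Final stack: [18, 42, 17, 29]


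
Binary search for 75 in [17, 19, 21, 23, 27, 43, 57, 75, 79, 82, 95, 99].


Step 1: lo=0, hi=11, mid=5, val=43
Step 2: lo=6, hi=11, mid=8, val=79
Step 3: lo=6, hi=7, mid=6, val=57
Step 4: lo=7, hi=7, mid=7, val=75

Found at index 7


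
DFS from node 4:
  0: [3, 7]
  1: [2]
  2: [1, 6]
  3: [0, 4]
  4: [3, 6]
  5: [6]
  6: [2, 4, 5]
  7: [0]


Visit 4, push [6, 3]
Visit 3, push [0]
Visit 0, push [7]
Visit 7, push []
Visit 6, push [5, 2]
Visit 2, push [1]
Visit 1, push []
Visit 5, push []

DFS order: [4, 3, 0, 7, 6, 2, 1, 5]


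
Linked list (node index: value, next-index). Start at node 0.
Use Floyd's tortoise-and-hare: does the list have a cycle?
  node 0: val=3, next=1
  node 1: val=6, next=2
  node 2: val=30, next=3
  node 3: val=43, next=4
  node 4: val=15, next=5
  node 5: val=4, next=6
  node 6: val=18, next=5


Floyd's tortoise (slow, +1) and hare (fast, +2):
  init: slow=0, fast=0
  step 1: slow=1, fast=2
  step 2: slow=2, fast=4
  step 3: slow=3, fast=6
  step 4: slow=4, fast=6
  step 5: slow=5, fast=6
  step 6: slow=6, fast=6
  slow == fast at node 6: cycle detected

Cycle: yes


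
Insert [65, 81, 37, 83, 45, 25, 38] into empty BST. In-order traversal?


Insert 65: root
Insert 81: R from 65
Insert 37: L from 65
Insert 83: R from 65 -> R from 81
Insert 45: L from 65 -> R from 37
Insert 25: L from 65 -> L from 37
Insert 38: L from 65 -> R from 37 -> L from 45

In-order: [25, 37, 38, 45, 65, 81, 83]


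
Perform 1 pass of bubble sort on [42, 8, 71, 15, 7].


Initial: [42, 8, 71, 15, 7]
Pass 1: [8, 42, 15, 7, 71] (3 swaps)

After 1 pass: [8, 42, 15, 7, 71]


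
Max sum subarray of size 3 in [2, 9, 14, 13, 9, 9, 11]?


[0:3]: 25
[1:4]: 36
[2:5]: 36
[3:6]: 31
[4:7]: 29

Max: 36 at [1:4]


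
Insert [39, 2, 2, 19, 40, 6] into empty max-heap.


Insert 39: [39]
Insert 2: [39, 2]
Insert 2: [39, 2, 2]
Insert 19: [39, 19, 2, 2]
Insert 40: [40, 39, 2, 2, 19]
Insert 6: [40, 39, 6, 2, 19, 2]

Final heap: [40, 39, 6, 2, 19, 2]


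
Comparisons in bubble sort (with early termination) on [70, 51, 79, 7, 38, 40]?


Algorithm: bubble sort (with early termination)
Input: [70, 51, 79, 7, 38, 40]
Sorted: [7, 38, 40, 51, 70, 79]

14


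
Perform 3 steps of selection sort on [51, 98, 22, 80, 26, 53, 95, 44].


Initial: [51, 98, 22, 80, 26, 53, 95, 44]
Step 1: min=22 at 2
  Swap: [22, 98, 51, 80, 26, 53, 95, 44]
Step 2: min=26 at 4
  Swap: [22, 26, 51, 80, 98, 53, 95, 44]
Step 3: min=44 at 7
  Swap: [22, 26, 44, 80, 98, 53, 95, 51]

After 3 steps: [22, 26, 44, 80, 98, 53, 95, 51]


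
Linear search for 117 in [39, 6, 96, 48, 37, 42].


i=0: 39!=117
i=1: 6!=117
i=2: 96!=117
i=3: 48!=117
i=4: 37!=117
i=5: 42!=117

Not found, 6 comps


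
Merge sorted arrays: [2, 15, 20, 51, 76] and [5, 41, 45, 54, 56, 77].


Take 2 from A
Take 5 from B
Take 15 from A
Take 20 from A
Take 41 from B
Take 45 from B
Take 51 from A
Take 54 from B
Take 56 from B
Take 76 from A

Merged: [2, 5, 15, 20, 41, 45, 51, 54, 56, 76, 77]


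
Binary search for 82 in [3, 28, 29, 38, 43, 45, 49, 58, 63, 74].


Step 1: lo=0, hi=9, mid=4, val=43
Step 2: lo=5, hi=9, mid=7, val=58
Step 3: lo=8, hi=9, mid=8, val=63
Step 4: lo=9, hi=9, mid=9, val=74

Not found


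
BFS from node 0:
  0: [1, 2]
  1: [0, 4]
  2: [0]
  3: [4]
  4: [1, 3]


Visit 0, enqueue [1, 2]
Visit 1, enqueue [4]
Visit 2, enqueue []
Visit 4, enqueue [3]
Visit 3, enqueue []

BFS order: [0, 1, 2, 4, 3]


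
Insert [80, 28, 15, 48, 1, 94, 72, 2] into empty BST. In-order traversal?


Insert 80: root
Insert 28: L from 80
Insert 15: L from 80 -> L from 28
Insert 48: L from 80 -> R from 28
Insert 1: L from 80 -> L from 28 -> L from 15
Insert 94: R from 80
Insert 72: L from 80 -> R from 28 -> R from 48
Insert 2: L from 80 -> L from 28 -> L from 15 -> R from 1

In-order: [1, 2, 15, 28, 48, 72, 80, 94]


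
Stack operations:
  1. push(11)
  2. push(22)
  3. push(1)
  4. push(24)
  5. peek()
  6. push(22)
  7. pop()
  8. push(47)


push(11) -> [11]
push(22) -> [11, 22]
push(1) -> [11, 22, 1]
push(24) -> [11, 22, 1, 24]
peek()->24
push(22) -> [11, 22, 1, 24, 22]
pop()->22, [11, 22, 1, 24]
push(47) -> [11, 22, 1, 24, 47]

Final stack: [11, 22, 1, 24, 47]


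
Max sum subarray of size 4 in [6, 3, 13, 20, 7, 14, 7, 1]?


[0:4]: 42
[1:5]: 43
[2:6]: 54
[3:7]: 48
[4:8]: 29

Max: 54 at [2:6]


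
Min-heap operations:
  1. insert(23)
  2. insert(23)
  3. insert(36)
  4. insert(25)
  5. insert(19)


insert(23) -> [23]
insert(23) -> [23, 23]
insert(36) -> [23, 23, 36]
insert(25) -> [23, 23, 36, 25]
insert(19) -> [19, 23, 36, 25, 23]

Final heap: [19, 23, 36, 25, 23]


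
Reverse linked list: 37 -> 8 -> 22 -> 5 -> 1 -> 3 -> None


Step 1: curr=37, set curr.next=prev(None) | reversed so far: 37
Step 2: curr=8, set curr.next=prev(37) | reversed so far: 8 -> 37
Step 3: curr=22, set curr.next=prev(8) | reversed so far: 22 -> 8 -> 37
Step 4: curr=5, set curr.next=prev(22) | reversed so far: 5 -> 22 -> 8 -> 37
Step 5: curr=1, set curr.next=prev(5) | reversed so far: 1 -> 5 -> 22 -> 8 -> 37
Step 6: curr=3, set curr.next=prev(1) | reversed so far: 3 -> 1 -> 5 -> 22 -> 8 -> 37

3 -> 1 -> 5 -> 22 -> 8 -> 37 -> None


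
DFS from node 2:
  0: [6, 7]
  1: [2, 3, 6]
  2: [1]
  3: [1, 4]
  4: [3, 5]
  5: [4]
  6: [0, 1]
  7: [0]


Visit 2, push [1]
Visit 1, push [6, 3]
Visit 3, push [4]
Visit 4, push [5]
Visit 5, push []
Visit 6, push [0]
Visit 0, push [7]
Visit 7, push []

DFS order: [2, 1, 3, 4, 5, 6, 0, 7]


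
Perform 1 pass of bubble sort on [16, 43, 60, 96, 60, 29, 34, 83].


Initial: [16, 43, 60, 96, 60, 29, 34, 83]
Pass 1: [16, 43, 60, 60, 29, 34, 83, 96] (4 swaps)

After 1 pass: [16, 43, 60, 60, 29, 34, 83, 96]


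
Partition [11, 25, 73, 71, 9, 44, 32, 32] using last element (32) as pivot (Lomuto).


Pivot: 32
  11 <= 32: advance i (no swap)
  25 <= 32: advance i (no swap)
  9 <= 32: swap -> [11, 25, 9, 71, 73, 44, 32, 32]
  32 <= 32: swap -> [11, 25, 9, 32, 73, 44, 71, 32]
Place pivot at 4: [11, 25, 9, 32, 32, 44, 71, 73]

Partitioned: [11, 25, 9, 32, 32, 44, 71, 73]


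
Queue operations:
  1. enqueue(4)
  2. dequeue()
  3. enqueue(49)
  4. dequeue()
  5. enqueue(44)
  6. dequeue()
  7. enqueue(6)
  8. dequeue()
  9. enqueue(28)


enqueue(4) -> [4]
dequeue()->4, []
enqueue(49) -> [49]
dequeue()->49, []
enqueue(44) -> [44]
dequeue()->44, []
enqueue(6) -> [6]
dequeue()->6, []
enqueue(28) -> [28]

Final queue: [28]


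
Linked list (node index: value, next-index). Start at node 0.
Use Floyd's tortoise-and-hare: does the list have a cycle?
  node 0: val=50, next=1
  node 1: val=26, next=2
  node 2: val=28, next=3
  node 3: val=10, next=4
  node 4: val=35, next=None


Floyd's tortoise (slow, +1) and hare (fast, +2):
  init: slow=0, fast=0
  step 1: slow=1, fast=2
  step 2: slow=2, fast=4
  step 3: fast -> None, no cycle

Cycle: no


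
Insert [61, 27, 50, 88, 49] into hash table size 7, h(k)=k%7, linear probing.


Insert 61: h=5 -> slot 5
Insert 27: h=6 -> slot 6
Insert 50: h=1 -> slot 1
Insert 88: h=4 -> slot 4
Insert 49: h=0 -> slot 0

Table: [49, 50, None, None, 88, 61, 27]


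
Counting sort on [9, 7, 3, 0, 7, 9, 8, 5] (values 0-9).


Input: [9, 7, 3, 0, 7, 9, 8, 5]
Counts: [1, 0, 0, 1, 0, 1, 0, 2, 1, 2]

Sorted: [0, 3, 5, 7, 7, 8, 9, 9]


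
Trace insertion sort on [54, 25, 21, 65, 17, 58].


Initial: [54, 25, 21, 65, 17, 58]
Insert 25: [25, 54, 21, 65, 17, 58]
Insert 21: [21, 25, 54, 65, 17, 58]
Insert 65: [21, 25, 54, 65, 17, 58]
Insert 17: [17, 21, 25, 54, 65, 58]
Insert 58: [17, 21, 25, 54, 58, 65]

Sorted: [17, 21, 25, 54, 58, 65]


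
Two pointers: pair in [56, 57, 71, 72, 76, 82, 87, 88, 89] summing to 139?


lo=0(56)+hi=8(89)=145
lo=0(56)+hi=7(88)=144
lo=0(56)+hi=6(87)=143
lo=0(56)+hi=5(82)=138
lo=1(57)+hi=5(82)=139

Yes: 57+82=139


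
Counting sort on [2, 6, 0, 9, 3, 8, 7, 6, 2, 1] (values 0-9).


Input: [2, 6, 0, 9, 3, 8, 7, 6, 2, 1]
Counts: [1, 1, 2, 1, 0, 0, 2, 1, 1, 1]

Sorted: [0, 1, 2, 2, 3, 6, 6, 7, 8, 9]


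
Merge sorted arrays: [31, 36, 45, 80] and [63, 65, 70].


Take 31 from A
Take 36 from A
Take 45 from A
Take 63 from B
Take 65 from B
Take 70 from B

Merged: [31, 36, 45, 63, 65, 70, 80]


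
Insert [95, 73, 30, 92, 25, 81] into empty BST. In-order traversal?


Insert 95: root
Insert 73: L from 95
Insert 30: L from 95 -> L from 73
Insert 92: L from 95 -> R from 73
Insert 25: L from 95 -> L from 73 -> L from 30
Insert 81: L from 95 -> R from 73 -> L from 92

In-order: [25, 30, 73, 81, 92, 95]


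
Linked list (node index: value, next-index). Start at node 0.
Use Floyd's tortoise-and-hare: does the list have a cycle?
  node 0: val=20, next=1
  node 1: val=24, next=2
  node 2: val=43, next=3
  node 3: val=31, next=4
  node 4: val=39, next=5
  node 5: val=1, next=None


Floyd's tortoise (slow, +1) and hare (fast, +2):
  init: slow=0, fast=0
  step 1: slow=1, fast=2
  step 2: slow=2, fast=4
  step 3: fast 4->5->None, no cycle

Cycle: no


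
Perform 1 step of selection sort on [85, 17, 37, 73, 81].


Initial: [85, 17, 37, 73, 81]
Step 1: min=17 at 1
  Swap: [17, 85, 37, 73, 81]

After 1 step: [17, 85, 37, 73, 81]


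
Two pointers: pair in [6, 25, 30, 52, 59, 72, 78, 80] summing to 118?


lo=0(6)+hi=7(80)=86
lo=1(25)+hi=7(80)=105
lo=2(30)+hi=7(80)=110
lo=3(52)+hi=7(80)=132
lo=3(52)+hi=6(78)=130
lo=3(52)+hi=5(72)=124
lo=3(52)+hi=4(59)=111

No pair found


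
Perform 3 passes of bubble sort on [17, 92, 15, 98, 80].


Initial: [17, 92, 15, 98, 80]
Pass 1: [17, 15, 92, 80, 98] (2 swaps)
Pass 2: [15, 17, 80, 92, 98] (2 swaps)
Pass 3: [15, 17, 80, 92, 98] (0 swaps)

After 3 passes: [15, 17, 80, 92, 98]


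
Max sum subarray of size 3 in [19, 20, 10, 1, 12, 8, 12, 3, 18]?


[0:3]: 49
[1:4]: 31
[2:5]: 23
[3:6]: 21
[4:7]: 32
[5:8]: 23
[6:9]: 33

Max: 49 at [0:3]


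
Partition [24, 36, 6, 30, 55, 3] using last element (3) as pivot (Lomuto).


Pivot: 3
Place pivot at 0: [3, 36, 6, 30, 55, 24]

Partitioned: [3, 36, 6, 30, 55, 24]


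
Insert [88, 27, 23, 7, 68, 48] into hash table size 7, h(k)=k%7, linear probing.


Insert 88: h=4 -> slot 4
Insert 27: h=6 -> slot 6
Insert 23: h=2 -> slot 2
Insert 7: h=0 -> slot 0
Insert 68: h=5 -> slot 5
Insert 48: h=6, 2 probes -> slot 1

Table: [7, 48, 23, None, 88, 68, 27]


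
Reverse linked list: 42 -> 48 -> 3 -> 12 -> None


Step 1: curr=42, set curr.next=prev(None) | reversed so far: 42
Step 2: curr=48, set curr.next=prev(42) | reversed so far: 48 -> 42
Step 3: curr=3, set curr.next=prev(48) | reversed so far: 3 -> 48 -> 42
Step 4: curr=12, set curr.next=prev(3) | reversed so far: 12 -> 3 -> 48 -> 42

12 -> 3 -> 48 -> 42 -> None


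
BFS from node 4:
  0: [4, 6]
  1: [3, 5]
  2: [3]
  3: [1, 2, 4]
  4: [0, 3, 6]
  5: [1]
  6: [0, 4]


Visit 4, enqueue [0, 3, 6]
Visit 0, enqueue []
Visit 3, enqueue [1, 2]
Visit 6, enqueue []
Visit 1, enqueue [5]
Visit 2, enqueue []
Visit 5, enqueue []

BFS order: [4, 0, 3, 6, 1, 2, 5]


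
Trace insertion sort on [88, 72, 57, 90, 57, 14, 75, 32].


Initial: [88, 72, 57, 90, 57, 14, 75, 32]
Insert 72: [72, 88, 57, 90, 57, 14, 75, 32]
Insert 57: [57, 72, 88, 90, 57, 14, 75, 32]
Insert 90: [57, 72, 88, 90, 57, 14, 75, 32]
Insert 57: [57, 57, 72, 88, 90, 14, 75, 32]
Insert 14: [14, 57, 57, 72, 88, 90, 75, 32]
Insert 75: [14, 57, 57, 72, 75, 88, 90, 32]
Insert 32: [14, 32, 57, 57, 72, 75, 88, 90]

Sorted: [14, 32, 57, 57, 72, 75, 88, 90]


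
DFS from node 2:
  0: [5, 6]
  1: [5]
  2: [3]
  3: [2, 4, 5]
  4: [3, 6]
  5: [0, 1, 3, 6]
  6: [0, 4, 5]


Visit 2, push [3]
Visit 3, push [5, 4]
Visit 4, push [6]
Visit 6, push [5, 0]
Visit 0, push [5]
Visit 5, push [1]
Visit 1, push []

DFS order: [2, 3, 4, 6, 0, 5, 1]


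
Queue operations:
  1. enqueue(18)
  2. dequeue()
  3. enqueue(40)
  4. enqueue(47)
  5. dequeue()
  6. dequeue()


enqueue(18) -> [18]
dequeue()->18, []
enqueue(40) -> [40]
enqueue(47) -> [40, 47]
dequeue()->40, [47]
dequeue()->47, []

Final queue: []


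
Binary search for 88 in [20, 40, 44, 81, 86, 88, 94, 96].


Step 1: lo=0, hi=7, mid=3, val=81
Step 2: lo=4, hi=7, mid=5, val=88

Found at index 5


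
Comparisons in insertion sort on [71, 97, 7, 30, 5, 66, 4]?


Algorithm: insertion sort
Input: [71, 97, 7, 30, 5, 66, 4]
Sorted: [4, 5, 7, 30, 66, 71, 97]

19


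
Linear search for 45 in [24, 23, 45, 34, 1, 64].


i=0: 24!=45
i=1: 23!=45
i=2: 45==45 found!

Found at 2, 3 comps


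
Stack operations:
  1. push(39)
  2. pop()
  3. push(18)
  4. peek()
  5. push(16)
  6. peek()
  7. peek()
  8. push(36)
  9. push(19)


push(39) -> [39]
pop()->39, []
push(18) -> [18]
peek()->18
push(16) -> [18, 16]
peek()->16
peek()->16
push(36) -> [18, 16, 36]
push(19) -> [18, 16, 36, 19]

Final stack: [18, 16, 36, 19]


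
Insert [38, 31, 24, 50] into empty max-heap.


Insert 38: [38]
Insert 31: [38, 31]
Insert 24: [38, 31, 24]
Insert 50: [50, 38, 24, 31]

Final heap: [50, 38, 24, 31]


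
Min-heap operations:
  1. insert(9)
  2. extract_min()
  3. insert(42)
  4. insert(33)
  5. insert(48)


insert(9) -> [9]
extract_min()->9, []
insert(42) -> [42]
insert(33) -> [33, 42]
insert(48) -> [33, 42, 48]

Final heap: [33, 42, 48]


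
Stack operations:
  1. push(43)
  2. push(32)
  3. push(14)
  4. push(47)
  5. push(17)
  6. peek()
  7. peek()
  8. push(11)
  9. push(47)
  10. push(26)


push(43) -> [43]
push(32) -> [43, 32]
push(14) -> [43, 32, 14]
push(47) -> [43, 32, 14, 47]
push(17) -> [43, 32, 14, 47, 17]
peek()->17
peek()->17
push(11) -> [43, 32, 14, 47, 17, 11]
push(47) -> [43, 32, 14, 47, 17, 11, 47]
push(26) -> [43, 32, 14, 47, 17, 11, 47, 26]

Final stack: [43, 32, 14, 47, 17, 11, 47, 26]


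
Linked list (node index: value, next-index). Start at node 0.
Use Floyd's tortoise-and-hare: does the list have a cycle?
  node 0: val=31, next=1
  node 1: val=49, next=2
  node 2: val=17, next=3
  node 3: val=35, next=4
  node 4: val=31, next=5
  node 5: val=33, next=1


Floyd's tortoise (slow, +1) and hare (fast, +2):
  init: slow=0, fast=0
  step 1: slow=1, fast=2
  step 2: slow=2, fast=4
  step 3: slow=3, fast=1
  step 4: slow=4, fast=3
  step 5: slow=5, fast=5
  slow == fast at node 5: cycle detected

Cycle: yes


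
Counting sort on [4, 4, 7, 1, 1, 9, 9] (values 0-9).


Input: [4, 4, 7, 1, 1, 9, 9]
Counts: [0, 2, 0, 0, 2, 0, 0, 1, 0, 2]

Sorted: [1, 1, 4, 4, 7, 9, 9]


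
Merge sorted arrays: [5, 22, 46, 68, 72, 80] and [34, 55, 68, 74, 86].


Take 5 from A
Take 22 from A
Take 34 from B
Take 46 from A
Take 55 from B
Take 68 from A
Take 68 from B
Take 72 from A
Take 74 from B
Take 80 from A

Merged: [5, 22, 34, 46, 55, 68, 68, 72, 74, 80, 86]


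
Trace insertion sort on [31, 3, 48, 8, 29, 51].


Initial: [31, 3, 48, 8, 29, 51]
Insert 3: [3, 31, 48, 8, 29, 51]
Insert 48: [3, 31, 48, 8, 29, 51]
Insert 8: [3, 8, 31, 48, 29, 51]
Insert 29: [3, 8, 29, 31, 48, 51]
Insert 51: [3, 8, 29, 31, 48, 51]

Sorted: [3, 8, 29, 31, 48, 51]


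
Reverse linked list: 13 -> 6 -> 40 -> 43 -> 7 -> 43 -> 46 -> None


Step 1: curr=13, set curr.next=prev(None) | reversed so far: 13
Step 2: curr=6, set curr.next=prev(13) | reversed so far: 6 -> 13
Step 3: curr=40, set curr.next=prev(6) | reversed so far: 40 -> 6 -> 13
Step 4: curr=43, set curr.next=prev(40) | reversed so far: 43 -> 40 -> 6 -> 13
Step 5: curr=7, set curr.next=prev(43) | reversed so far: 7 -> 43 -> 40 -> 6 -> 13
Step 6: curr=43, set curr.next=prev(7) | reversed so far: 43 -> 7 -> 43 -> 40 -> 6 -> 13
Step 7: curr=46, set curr.next=prev(43) | reversed so far: 46 -> 43 -> 7 -> 43 -> 40 -> 6 -> 13

46 -> 43 -> 7 -> 43 -> 40 -> 6 -> 13 -> None


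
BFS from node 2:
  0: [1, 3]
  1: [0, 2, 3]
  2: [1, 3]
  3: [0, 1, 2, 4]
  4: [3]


Visit 2, enqueue [1, 3]
Visit 1, enqueue [0]
Visit 3, enqueue [4]
Visit 0, enqueue []
Visit 4, enqueue []

BFS order: [2, 1, 3, 0, 4]


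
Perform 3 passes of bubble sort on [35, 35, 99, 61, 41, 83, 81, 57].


Initial: [35, 35, 99, 61, 41, 83, 81, 57]
Pass 1: [35, 35, 61, 41, 83, 81, 57, 99] (5 swaps)
Pass 2: [35, 35, 41, 61, 81, 57, 83, 99] (3 swaps)
Pass 3: [35, 35, 41, 61, 57, 81, 83, 99] (1 swaps)

After 3 passes: [35, 35, 41, 61, 57, 81, 83, 99]


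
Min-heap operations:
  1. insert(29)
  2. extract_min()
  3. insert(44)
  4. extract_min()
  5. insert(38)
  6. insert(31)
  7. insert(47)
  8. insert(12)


insert(29) -> [29]
extract_min()->29, []
insert(44) -> [44]
extract_min()->44, []
insert(38) -> [38]
insert(31) -> [31, 38]
insert(47) -> [31, 38, 47]
insert(12) -> [12, 31, 47, 38]

Final heap: [12, 31, 47, 38]


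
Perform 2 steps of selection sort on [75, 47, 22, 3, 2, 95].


Initial: [75, 47, 22, 3, 2, 95]
Step 1: min=2 at 4
  Swap: [2, 47, 22, 3, 75, 95]
Step 2: min=3 at 3
  Swap: [2, 3, 22, 47, 75, 95]

After 2 steps: [2, 3, 22, 47, 75, 95]


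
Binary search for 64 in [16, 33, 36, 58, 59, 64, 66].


Step 1: lo=0, hi=6, mid=3, val=58
Step 2: lo=4, hi=6, mid=5, val=64

Found at index 5


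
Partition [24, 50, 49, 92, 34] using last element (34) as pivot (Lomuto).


Pivot: 34
  24 <= 34: advance i (no swap)
Place pivot at 1: [24, 34, 49, 92, 50]

Partitioned: [24, 34, 49, 92, 50]


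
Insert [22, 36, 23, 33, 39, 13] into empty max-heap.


Insert 22: [22]
Insert 36: [36, 22]
Insert 23: [36, 22, 23]
Insert 33: [36, 33, 23, 22]
Insert 39: [39, 36, 23, 22, 33]
Insert 13: [39, 36, 23, 22, 33, 13]

Final heap: [39, 36, 23, 22, 33, 13]


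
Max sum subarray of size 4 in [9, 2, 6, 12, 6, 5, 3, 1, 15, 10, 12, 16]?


[0:4]: 29
[1:5]: 26
[2:6]: 29
[3:7]: 26
[4:8]: 15
[5:9]: 24
[6:10]: 29
[7:11]: 38
[8:12]: 53

Max: 53 at [8:12]


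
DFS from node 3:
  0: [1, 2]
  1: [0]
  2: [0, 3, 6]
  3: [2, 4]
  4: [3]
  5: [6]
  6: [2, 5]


Visit 3, push [4, 2]
Visit 2, push [6, 0]
Visit 0, push [1]
Visit 1, push []
Visit 6, push [5]
Visit 5, push []
Visit 4, push []

DFS order: [3, 2, 0, 1, 6, 5, 4]


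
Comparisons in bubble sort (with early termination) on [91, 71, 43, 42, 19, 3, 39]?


Algorithm: bubble sort (with early termination)
Input: [91, 71, 43, 42, 19, 3, 39]
Sorted: [3, 19, 39, 42, 43, 71, 91]

21
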